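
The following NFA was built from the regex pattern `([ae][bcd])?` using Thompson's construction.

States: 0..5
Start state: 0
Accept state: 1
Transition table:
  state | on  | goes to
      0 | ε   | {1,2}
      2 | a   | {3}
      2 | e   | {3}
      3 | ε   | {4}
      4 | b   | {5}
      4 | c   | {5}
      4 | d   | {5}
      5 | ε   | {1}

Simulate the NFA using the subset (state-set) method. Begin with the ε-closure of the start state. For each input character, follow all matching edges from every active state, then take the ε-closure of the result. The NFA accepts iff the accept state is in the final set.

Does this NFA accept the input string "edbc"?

Answer: REJECT

Steps:
initial (ε-close {0}): {0,1,2}
'e' @ 1: {3,4}
'd' @ 2: {1,5}  ✓accept
'b' @ 3: {}  — no active states
rest 'c' ignored (set empty)
final: {}; accept 1 not in set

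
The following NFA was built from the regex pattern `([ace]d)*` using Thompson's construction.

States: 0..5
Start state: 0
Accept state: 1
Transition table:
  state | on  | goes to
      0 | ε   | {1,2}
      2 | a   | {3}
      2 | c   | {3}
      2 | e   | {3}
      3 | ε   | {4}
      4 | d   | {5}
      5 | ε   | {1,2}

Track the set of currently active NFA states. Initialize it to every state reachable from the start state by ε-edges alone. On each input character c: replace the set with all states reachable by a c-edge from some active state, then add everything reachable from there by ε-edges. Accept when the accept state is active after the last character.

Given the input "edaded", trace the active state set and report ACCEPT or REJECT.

Answer: ACCEPT

Steps:
initial (ε-close {0}): {0,1,2}
'e' @ 1: {3,4}
'd' @ 2: {1,2,5}  (accept∈set)
'a' @ 3: {3,4}
'd' @ 4: {1,2,5}  (accept∈set)
'e' @ 5: {3,4}
'd' @ 6: {1,2,5}  (accept∈set)
end set {1,2,5} — state 1 in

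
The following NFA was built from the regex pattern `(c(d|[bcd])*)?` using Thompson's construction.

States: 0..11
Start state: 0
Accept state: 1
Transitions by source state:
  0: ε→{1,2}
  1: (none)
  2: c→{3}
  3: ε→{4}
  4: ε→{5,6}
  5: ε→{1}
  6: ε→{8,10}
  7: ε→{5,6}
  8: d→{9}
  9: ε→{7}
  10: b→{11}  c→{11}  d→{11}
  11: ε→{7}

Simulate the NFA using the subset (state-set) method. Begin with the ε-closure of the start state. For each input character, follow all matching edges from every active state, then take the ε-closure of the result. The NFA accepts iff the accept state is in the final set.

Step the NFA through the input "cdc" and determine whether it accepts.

Answer: ACCEPT

Trace:
start: ε-closure({0}) = {0,1,2}
'c' @ 1: {1,3,4,5,6,8,10}  (accept∈set)
'd' @ 2: {1,5,6,7,8,9,10,11}  (accept∈set)
'c' @ 3: {1,5,6,7,8,10,11}  (accept∈set)
end set {1,5,6,7,8,10,11} — state 1 in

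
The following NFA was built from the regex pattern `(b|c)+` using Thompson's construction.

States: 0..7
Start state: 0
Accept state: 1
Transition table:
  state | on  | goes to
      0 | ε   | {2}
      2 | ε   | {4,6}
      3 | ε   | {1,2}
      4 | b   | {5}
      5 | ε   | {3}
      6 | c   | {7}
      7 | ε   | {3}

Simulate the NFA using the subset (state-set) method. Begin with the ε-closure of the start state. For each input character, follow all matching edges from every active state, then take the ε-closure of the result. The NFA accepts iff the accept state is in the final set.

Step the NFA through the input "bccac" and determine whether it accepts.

start: ε-closure({0}) = {0,2,4,6}
'b' @ 1: {1,2,3,4,5,6}  ✓accept
'c' @ 2: {1,2,3,4,6,7}  ✓accept
'c' @ 3: {1,2,3,4,6,7}  ✓accept
'a' @ 4: {}  — state set empty
rest 'c' ignored (set empty)
end set {} — state 1 not in

Answer: REJECT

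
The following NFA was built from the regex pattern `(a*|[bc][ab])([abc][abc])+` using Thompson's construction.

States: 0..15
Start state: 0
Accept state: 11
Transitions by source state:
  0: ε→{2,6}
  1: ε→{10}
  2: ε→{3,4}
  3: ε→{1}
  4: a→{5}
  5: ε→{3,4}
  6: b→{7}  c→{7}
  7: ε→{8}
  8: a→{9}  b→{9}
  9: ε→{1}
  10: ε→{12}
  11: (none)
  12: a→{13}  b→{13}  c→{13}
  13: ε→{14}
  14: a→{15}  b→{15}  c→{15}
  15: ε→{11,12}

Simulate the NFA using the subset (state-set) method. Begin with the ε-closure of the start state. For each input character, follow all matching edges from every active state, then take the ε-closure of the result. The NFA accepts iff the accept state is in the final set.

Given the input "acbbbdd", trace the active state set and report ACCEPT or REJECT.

initial (ε-close {0}): {0,1,2,3,4,6,10,12}
'a' @ 1: {1,3,4,5,10,12,13,14}
'c' @ 2: {11,12,13,14,15}  ✓accept
'b' @ 3: {11,12,13,14,15}  ✓accept
'b' @ 4: {11,12,13,14,15}  ✓accept
'b' @ 5: {11,12,13,14,15}  ✓accept
'd' @ 6: {}  — no active states
rest 'd' ignored (set empty)
end set {} — state 11 not in

Answer: REJECT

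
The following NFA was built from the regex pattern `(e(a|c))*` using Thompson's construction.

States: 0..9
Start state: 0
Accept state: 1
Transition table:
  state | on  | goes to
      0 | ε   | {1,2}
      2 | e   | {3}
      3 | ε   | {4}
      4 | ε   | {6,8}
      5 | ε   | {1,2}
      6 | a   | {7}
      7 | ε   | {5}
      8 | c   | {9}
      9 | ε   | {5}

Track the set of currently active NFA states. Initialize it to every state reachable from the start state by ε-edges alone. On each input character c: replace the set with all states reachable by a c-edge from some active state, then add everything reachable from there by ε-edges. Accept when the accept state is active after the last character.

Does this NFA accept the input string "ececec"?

start: ε-closure({0}) = {0,1,2}
'e' @ 1: {3,4,6,8}
'c' @ 2: {1,2,5,9}  [accepting]
'e' @ 3: {3,4,6,8}
'c' @ 4: {1,2,5,9}  [accepting]
'e' @ 5: {3,4,6,8}
'c' @ 6: {1,2,5,9}  [accepting]
end set {1,2,5,9} — state 1 in

Answer: ACCEPT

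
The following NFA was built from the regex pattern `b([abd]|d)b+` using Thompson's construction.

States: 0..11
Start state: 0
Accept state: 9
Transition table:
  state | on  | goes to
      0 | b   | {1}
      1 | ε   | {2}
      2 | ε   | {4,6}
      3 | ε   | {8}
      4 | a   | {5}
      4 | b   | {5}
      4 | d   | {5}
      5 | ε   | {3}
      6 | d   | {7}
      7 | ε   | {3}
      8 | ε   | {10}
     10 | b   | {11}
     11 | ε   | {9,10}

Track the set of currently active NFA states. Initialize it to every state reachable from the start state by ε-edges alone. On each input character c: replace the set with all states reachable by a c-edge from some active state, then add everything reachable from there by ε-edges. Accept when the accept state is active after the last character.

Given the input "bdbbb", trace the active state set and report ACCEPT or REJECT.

Answer: ACCEPT

Steps:
start: ε-closure({0}) = {0}
'b' @ 1: {1,2,4,6}
'd' @ 2: {3,5,7,8,10}
'b' @ 3: {9,10,11}  [accepting]
'b' @ 4: {9,10,11}  [accepting]
'b' @ 5: {9,10,11}  [accepting]
final: {9,10,11}; accept 9 in set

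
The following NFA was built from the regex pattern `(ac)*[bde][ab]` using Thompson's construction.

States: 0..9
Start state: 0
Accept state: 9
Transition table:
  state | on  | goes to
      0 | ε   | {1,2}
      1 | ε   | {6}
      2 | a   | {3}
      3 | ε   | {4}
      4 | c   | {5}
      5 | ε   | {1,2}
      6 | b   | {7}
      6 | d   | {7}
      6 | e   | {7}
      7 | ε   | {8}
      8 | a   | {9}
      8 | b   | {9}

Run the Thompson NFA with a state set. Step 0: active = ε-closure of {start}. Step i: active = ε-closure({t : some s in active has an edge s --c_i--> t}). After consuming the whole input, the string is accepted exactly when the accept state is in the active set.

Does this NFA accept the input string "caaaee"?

Answer: REJECT

Derivation:
initial (ε-close {0}): {0,1,2,6}
'c' @ 1: {}  — state set empty
rest 'aaaee' ignored (set empty)
final: {}; accept 9 not in set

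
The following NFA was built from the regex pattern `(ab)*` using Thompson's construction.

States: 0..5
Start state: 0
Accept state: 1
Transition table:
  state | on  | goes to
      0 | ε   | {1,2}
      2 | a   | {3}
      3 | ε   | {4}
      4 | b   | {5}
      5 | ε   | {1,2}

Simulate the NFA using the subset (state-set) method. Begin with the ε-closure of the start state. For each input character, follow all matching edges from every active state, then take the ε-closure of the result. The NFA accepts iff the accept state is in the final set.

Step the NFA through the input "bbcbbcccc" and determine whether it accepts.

initial (ε-close {0}): {0,1,2}
'b' @ 1: {}  — dead — no transitions
rest 'bcbbcccc' ignored (set empty)
final: {}; accept 1 not in set

Answer: REJECT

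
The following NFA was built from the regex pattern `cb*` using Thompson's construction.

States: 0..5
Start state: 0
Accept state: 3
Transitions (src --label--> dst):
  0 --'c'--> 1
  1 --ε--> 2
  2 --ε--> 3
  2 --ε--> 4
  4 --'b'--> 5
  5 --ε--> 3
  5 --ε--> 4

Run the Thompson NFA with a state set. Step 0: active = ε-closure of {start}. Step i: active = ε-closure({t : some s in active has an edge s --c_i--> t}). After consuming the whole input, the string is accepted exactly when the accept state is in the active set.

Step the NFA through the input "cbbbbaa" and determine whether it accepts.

Answer: REJECT

Trace:
S₀ = ε-closure({0}) = {0}
'c' @ 1: {1,2,3,4}  (accept∈set)
'b' @ 2: {3,4,5}  (accept∈set)
'b' @ 3: {3,4,5}  (accept∈set)
'b' @ 4: {3,4,5}  (accept∈set)
'b' @ 5: {3,4,5}  (accept∈set)
'a' @ 6: {}  — no active states
rest 'a' ignored (set empty)
end set {} — state 3 not in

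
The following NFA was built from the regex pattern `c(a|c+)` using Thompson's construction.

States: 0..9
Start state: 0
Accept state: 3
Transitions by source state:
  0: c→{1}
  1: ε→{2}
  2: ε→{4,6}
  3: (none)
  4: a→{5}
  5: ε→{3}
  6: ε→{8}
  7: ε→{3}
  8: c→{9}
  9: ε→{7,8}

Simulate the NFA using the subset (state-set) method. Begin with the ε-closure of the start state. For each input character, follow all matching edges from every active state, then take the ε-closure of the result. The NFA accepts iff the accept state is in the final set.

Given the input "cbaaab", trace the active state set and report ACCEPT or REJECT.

start: ε-closure({0}) = {0}
'c' @ 1: {1,2,4,6,8}
'b' @ 2: {}  — dead — no transitions
rest 'aaab' ignored (set empty)
end set {} — state 3 not in

Answer: REJECT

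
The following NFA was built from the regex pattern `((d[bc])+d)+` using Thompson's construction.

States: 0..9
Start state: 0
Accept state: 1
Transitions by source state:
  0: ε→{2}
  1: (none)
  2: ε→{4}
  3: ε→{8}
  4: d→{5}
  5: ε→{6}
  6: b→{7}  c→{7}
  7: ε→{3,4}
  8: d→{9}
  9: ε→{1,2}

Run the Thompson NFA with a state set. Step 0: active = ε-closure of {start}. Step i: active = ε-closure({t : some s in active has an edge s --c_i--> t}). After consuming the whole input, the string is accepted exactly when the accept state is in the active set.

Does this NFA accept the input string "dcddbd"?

Answer: ACCEPT

Steps:
start: ε-closure({0}) = {0,2,4}
'd' @ 1: {5,6}
'c' @ 2: {3,4,7,8}
'd' @ 3: {1,2,4,5,6,9}  ✓accept
'd' @ 4: {5,6}
'b' @ 5: {3,4,7,8}
'd' @ 6: {1,2,4,5,6,9}  ✓accept
end set {1,2,4,5,6,9} — state 1 in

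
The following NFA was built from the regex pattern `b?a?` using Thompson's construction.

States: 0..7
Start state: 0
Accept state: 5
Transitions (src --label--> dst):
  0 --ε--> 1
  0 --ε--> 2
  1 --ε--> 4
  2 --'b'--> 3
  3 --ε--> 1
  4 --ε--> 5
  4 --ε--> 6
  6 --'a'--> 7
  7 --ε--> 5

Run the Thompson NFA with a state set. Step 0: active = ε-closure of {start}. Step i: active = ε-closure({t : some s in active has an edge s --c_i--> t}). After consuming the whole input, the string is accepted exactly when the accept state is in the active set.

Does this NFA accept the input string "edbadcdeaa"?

start: ε-closure({0}) = {0,1,2,4,5,6}
'e' @ 1: {}  — no active states
rest 'dbadcdeaa' ignored (set empty)
end set {} — state 5 not in

Answer: REJECT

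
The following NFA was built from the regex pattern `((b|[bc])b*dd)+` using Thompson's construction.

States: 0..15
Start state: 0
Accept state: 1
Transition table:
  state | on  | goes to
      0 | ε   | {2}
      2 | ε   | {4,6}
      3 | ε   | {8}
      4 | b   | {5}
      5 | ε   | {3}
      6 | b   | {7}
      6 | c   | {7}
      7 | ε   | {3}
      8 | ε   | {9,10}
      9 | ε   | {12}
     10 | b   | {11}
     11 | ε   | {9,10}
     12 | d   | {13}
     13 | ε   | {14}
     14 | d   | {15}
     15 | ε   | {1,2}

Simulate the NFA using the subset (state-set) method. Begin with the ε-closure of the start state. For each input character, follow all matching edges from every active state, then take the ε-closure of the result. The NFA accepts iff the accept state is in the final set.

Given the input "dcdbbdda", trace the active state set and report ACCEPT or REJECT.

initial (ε-close {0}): {0,2,4,6}
'd' @ 1: {}  — state set empty
rest 'cdbbdda' ignored (set empty)
final: {}; accept 1 not in set

Answer: REJECT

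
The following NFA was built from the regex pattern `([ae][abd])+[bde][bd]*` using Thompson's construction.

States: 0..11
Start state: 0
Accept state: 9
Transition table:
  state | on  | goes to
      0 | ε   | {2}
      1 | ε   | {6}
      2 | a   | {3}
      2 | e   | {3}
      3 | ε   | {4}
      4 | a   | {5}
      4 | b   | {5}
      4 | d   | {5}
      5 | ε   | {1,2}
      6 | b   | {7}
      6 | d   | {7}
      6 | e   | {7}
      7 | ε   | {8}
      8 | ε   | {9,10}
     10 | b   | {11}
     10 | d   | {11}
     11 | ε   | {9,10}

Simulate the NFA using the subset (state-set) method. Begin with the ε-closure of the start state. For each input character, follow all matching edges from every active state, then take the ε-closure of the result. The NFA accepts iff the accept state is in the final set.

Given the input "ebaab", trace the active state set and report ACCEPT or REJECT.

S₀ = ε-closure({0}) = {0,2}
'e' @ 1: {3,4}
'b' @ 2: {1,2,5,6}
'a' @ 3: {3,4}
'a' @ 4: {1,2,5,6}
'b' @ 5: {7,8,9,10}  ✓accept
end set {7,8,9,10} — state 9 in

Answer: ACCEPT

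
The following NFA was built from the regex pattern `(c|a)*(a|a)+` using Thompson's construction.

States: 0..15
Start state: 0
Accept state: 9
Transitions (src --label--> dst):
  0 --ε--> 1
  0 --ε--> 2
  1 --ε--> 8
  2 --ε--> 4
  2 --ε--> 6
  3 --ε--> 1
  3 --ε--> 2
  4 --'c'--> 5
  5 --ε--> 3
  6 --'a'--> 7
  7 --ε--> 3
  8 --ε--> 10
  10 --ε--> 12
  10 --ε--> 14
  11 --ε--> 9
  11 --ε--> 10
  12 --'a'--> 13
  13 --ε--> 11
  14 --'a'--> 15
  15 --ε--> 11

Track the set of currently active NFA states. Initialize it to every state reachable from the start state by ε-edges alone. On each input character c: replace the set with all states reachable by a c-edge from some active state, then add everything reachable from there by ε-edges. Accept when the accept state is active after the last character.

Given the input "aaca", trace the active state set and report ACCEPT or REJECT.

initial (ε-close {0}): {0,1,2,4,6,8,10,12,14}
'a' @ 1: {1,2,3,4,6,7,8,9,10,11,12,13,14,15}  (accept∈set)
'a' @ 2: {1,2,3,4,6,7,8,9,10,11,12,13,14,15}  (accept∈set)
'c' @ 3: {1,2,3,4,5,6,8,10,12,14}
'a' @ 4: {1,2,3,4,6,7,8,9,10,11,12,13,14,15}  (accept∈set)
final: {1,2,3,4,6,7,8,9,10,11,12,13,14,15}; accept 9 in set

Answer: ACCEPT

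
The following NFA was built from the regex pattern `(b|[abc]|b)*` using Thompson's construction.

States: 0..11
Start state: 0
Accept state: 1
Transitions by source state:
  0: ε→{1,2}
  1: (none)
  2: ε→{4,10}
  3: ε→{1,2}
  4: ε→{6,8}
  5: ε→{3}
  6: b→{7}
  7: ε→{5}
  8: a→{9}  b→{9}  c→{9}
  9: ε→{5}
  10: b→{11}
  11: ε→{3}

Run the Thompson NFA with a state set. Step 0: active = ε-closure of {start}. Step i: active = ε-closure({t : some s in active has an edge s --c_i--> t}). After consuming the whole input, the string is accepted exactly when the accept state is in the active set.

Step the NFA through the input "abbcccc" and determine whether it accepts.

Answer: ACCEPT

Derivation:
initial (ε-close {0}): {0,1,2,4,6,8,10}
'a' @ 1: {1,2,3,4,5,6,8,9,10}  [accepting]
'b' @ 2: {1,2,3,4,5,6,7,8,9,10,11}  [accepting]
'b' @ 3: {1,2,3,4,5,6,7,8,9,10,11}  [accepting]
'c' @ 4: {1,2,3,4,5,6,8,9,10}  [accepting]
'c' @ 5: {1,2,3,4,5,6,8,9,10}  [accepting]
'c' @ 6: {1,2,3,4,5,6,8,9,10}  [accepting]
'c' @ 7: {1,2,3,4,5,6,8,9,10}  [accepting]
final: {1,2,3,4,5,6,8,9,10}; accept 1 in set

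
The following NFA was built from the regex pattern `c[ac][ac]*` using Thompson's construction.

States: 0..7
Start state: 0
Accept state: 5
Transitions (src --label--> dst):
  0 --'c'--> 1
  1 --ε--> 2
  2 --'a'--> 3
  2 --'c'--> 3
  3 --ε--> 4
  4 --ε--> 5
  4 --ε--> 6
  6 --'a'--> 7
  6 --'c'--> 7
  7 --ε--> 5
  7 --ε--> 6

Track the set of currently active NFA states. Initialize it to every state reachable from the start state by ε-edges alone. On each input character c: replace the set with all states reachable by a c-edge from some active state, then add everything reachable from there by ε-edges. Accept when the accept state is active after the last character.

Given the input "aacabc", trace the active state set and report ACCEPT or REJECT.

start: ε-closure({0}) = {0}
'a' @ 1: {}  — state set empty
rest 'acabc' ignored (set empty)
final: {}; accept 5 not in set

Answer: REJECT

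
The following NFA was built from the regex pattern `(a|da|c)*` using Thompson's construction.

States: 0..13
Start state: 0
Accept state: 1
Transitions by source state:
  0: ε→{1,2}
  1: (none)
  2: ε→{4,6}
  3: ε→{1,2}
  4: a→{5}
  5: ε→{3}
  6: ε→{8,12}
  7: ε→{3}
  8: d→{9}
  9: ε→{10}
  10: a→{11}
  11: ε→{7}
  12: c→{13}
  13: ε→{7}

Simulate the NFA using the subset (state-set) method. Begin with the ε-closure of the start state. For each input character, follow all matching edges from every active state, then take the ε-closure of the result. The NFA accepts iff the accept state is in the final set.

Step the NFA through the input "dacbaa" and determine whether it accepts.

start: ε-closure({0}) = {0,1,2,4,6,8,12}
'd' @ 1: {9,10}
'a' @ 2: {1,2,3,4,6,7,8,11,12}  ✓accept
'c' @ 3: {1,2,3,4,6,7,8,12,13}  ✓accept
'b' @ 4: {}  — dead — no transitions
rest 'aa' ignored (set empty)
final: {}; accept 1 not in set

Answer: REJECT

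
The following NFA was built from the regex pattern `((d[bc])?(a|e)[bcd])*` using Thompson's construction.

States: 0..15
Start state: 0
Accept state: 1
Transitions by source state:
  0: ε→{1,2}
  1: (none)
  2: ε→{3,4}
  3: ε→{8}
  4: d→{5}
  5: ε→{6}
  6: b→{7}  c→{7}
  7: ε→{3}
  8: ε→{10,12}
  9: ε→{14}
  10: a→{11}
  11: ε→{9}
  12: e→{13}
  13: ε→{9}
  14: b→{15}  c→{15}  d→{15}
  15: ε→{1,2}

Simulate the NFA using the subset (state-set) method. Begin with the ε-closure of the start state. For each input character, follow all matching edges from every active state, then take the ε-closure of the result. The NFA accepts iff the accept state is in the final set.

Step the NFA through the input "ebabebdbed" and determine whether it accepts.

start: ε-closure({0}) = {0,1,2,3,4,8,10,12}
'e' @ 1: {9,13,14}
'b' @ 2: {1,2,3,4,8,10,12,15}  (accept∈set)
'a' @ 3: {9,11,14}
'b' @ 4: {1,2,3,4,8,10,12,15}  (accept∈set)
'e' @ 5: {9,13,14}
'b' @ 6: {1,2,3,4,8,10,12,15}  (accept∈set)
'd' @ 7: {5,6}
'b' @ 8: {3,7,8,10,12}
'e' @ 9: {9,13,14}
'd' @ 10: {1,2,3,4,8,10,12,15}  (accept∈set)
final: {1,2,3,4,8,10,12,15}; accept 1 in set

Answer: ACCEPT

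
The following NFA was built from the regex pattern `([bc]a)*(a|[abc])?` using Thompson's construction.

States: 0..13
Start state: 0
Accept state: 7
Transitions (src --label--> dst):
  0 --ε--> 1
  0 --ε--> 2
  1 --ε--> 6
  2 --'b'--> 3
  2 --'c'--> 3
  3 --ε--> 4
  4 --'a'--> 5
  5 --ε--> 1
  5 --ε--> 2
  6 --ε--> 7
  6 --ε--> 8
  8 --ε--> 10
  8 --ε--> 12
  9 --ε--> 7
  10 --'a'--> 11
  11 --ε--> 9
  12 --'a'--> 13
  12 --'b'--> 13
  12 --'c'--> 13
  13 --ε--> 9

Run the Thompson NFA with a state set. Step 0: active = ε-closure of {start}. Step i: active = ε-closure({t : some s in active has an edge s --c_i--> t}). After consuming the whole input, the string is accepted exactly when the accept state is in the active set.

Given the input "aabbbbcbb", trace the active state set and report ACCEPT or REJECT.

start: ε-closure({0}) = {0,1,2,6,7,8,10,12}
'a' @ 1: {7,9,11,13}  ✓accept
'a' @ 2: {}  — dead — no transitions
rest 'bbbbcbb' ignored (set empty)
after full input: {}  (accept=7 not in)

Answer: REJECT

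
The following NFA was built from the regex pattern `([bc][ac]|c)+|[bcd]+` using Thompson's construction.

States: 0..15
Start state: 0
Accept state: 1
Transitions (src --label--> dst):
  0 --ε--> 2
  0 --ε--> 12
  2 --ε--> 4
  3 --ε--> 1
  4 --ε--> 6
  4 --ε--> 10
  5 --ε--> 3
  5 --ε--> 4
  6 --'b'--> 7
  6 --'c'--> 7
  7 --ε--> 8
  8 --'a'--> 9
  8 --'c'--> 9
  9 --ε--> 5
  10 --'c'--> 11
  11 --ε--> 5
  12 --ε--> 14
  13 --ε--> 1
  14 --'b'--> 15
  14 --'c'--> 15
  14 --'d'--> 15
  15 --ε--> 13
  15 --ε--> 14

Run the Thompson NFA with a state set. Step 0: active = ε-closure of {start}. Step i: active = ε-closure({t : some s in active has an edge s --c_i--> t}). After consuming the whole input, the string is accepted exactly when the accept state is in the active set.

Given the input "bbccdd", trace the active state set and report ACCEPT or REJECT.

Answer: ACCEPT

Derivation:
initial (ε-close {0}): {0,2,4,6,10,12,14}
'b' @ 1: {1,7,8,13,14,15}  [accepting]
'b' @ 2: {1,13,14,15}  [accepting]
'c' @ 3: {1,13,14,15}  [accepting]
'c' @ 4: {1,13,14,15}  [accepting]
'd' @ 5: {1,13,14,15}  [accepting]
'd' @ 6: {1,13,14,15}  [accepting]
end set {1,13,14,15} — state 1 in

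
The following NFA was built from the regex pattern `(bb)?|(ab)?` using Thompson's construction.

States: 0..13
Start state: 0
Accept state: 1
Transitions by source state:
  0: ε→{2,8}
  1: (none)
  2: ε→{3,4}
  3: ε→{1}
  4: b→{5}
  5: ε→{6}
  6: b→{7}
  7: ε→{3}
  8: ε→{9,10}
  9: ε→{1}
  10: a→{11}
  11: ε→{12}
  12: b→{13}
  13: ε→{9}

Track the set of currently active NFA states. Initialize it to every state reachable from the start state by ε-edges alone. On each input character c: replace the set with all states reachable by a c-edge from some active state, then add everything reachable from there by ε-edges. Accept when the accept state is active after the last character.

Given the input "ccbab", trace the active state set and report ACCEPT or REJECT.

S₀ = ε-closure({0}) = {0,1,2,3,4,8,9,10}
'c' @ 1: {}  — dead — no transitions
rest 'cbab' ignored (set empty)
final: {}; accept 1 not in set

Answer: REJECT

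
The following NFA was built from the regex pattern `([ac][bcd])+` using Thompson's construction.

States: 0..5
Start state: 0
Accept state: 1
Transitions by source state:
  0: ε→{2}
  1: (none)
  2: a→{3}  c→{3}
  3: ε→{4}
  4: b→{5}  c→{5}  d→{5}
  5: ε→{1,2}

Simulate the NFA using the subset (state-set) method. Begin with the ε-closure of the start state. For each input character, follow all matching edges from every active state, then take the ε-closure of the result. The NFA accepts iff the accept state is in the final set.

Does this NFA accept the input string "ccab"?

initial (ε-close {0}): {0,2}
'c' @ 1: {3,4}
'c' @ 2: {1,2,5}  [accepting]
'a' @ 3: {3,4}
'b' @ 4: {1,2,5}  [accepting]
final: {1,2,5}; accept 1 in set

Answer: ACCEPT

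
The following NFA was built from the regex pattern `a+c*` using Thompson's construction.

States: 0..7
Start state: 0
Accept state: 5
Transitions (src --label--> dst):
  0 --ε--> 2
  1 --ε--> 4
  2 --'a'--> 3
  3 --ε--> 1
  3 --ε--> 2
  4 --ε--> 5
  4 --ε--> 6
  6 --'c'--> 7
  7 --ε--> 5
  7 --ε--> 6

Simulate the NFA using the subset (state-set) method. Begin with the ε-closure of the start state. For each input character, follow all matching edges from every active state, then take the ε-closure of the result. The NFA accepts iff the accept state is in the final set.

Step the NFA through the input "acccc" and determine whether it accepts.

Answer: ACCEPT

Derivation:
start: ε-closure({0}) = {0,2}
'a' @ 1: {1,2,3,4,5,6}  ✓accept
'c' @ 2: {5,6,7}  ✓accept
'c' @ 3: {5,6,7}  ✓accept
'c' @ 4: {5,6,7}  ✓accept
'c' @ 5: {5,6,7}  ✓accept
after full input: {5,6,7}  (accept=5 in)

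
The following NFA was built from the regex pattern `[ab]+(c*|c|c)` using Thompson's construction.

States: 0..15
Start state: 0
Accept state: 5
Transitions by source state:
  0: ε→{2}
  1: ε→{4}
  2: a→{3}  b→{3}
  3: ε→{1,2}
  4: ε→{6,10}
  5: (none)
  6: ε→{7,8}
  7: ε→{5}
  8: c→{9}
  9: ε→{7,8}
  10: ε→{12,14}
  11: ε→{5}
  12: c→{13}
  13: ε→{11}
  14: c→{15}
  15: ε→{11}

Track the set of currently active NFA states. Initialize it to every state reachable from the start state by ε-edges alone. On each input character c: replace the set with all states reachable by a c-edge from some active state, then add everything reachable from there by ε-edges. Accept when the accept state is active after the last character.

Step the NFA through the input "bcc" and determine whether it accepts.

Answer: ACCEPT

Steps:
initial (ε-close {0}): {0,2}
'b' @ 1: {1,2,3,4,5,6,7,8,10,12,14}  ✓accept
'c' @ 2: {5,7,8,9,11,13,15}  ✓accept
'c' @ 3: {5,7,8,9}  ✓accept
final: {5,7,8,9}; accept 5 in set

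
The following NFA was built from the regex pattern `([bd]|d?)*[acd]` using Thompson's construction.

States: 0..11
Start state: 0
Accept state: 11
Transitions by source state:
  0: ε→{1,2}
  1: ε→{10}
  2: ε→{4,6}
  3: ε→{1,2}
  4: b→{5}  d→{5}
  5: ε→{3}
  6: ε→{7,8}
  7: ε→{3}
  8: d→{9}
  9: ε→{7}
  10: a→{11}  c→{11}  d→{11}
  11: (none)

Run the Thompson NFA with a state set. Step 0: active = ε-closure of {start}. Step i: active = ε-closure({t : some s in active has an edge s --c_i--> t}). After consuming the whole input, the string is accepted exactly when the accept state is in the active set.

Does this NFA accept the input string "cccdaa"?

Answer: REJECT

Derivation:
S₀ = ε-closure({0}) = {0,1,2,3,4,6,7,8,10}
'c' @ 1: {11}  (accept∈set)
'c' @ 2: {}  — state set empty
rest 'cdaa' ignored (set empty)
after full input: {}  (accept=11 not in)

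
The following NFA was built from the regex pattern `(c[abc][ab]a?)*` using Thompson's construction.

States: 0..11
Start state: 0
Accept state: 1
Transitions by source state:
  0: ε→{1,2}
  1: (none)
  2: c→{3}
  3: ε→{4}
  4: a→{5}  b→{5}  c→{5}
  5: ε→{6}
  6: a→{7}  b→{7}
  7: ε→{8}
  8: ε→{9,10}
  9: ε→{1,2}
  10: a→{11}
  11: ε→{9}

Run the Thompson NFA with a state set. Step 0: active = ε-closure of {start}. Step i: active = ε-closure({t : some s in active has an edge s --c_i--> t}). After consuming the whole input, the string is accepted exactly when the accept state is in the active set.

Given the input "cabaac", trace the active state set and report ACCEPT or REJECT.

start: ε-closure({0}) = {0,1,2}
'c' @ 1: {3,4}
'a' @ 2: {5,6}
'b' @ 3: {1,2,7,8,9,10}  (accept∈set)
'a' @ 4: {1,2,9,11}  (accept∈set)
'a' @ 5: {}  — state set empty
rest 'c' ignored (set empty)
end set {} — state 1 not in

Answer: REJECT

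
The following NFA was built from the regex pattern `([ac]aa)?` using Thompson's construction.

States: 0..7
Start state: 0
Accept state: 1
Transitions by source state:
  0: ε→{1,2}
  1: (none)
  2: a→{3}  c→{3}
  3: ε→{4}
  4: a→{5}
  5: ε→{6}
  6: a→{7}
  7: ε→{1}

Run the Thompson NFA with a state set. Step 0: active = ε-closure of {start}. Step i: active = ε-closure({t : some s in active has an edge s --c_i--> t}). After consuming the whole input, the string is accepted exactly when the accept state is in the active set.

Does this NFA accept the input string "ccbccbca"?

Answer: REJECT

Derivation:
start: ε-closure({0}) = {0,1,2}
'c' @ 1: {3,4}
'c' @ 2: {}  — state set empty
rest 'bccbca' ignored (set empty)
final: {}; accept 1 not in set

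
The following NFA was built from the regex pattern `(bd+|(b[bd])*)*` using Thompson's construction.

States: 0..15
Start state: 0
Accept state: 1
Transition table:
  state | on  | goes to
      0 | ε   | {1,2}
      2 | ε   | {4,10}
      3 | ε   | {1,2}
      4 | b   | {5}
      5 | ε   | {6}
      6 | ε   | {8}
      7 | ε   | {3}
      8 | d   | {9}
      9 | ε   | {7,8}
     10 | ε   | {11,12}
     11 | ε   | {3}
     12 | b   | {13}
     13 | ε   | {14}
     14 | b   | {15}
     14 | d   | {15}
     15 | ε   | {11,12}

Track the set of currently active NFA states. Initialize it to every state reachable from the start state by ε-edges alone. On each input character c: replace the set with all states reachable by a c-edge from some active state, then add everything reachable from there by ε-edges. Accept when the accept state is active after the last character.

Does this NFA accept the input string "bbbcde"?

Answer: REJECT

Derivation:
S₀ = ε-closure({0}) = {0,1,2,3,4,10,11,12}
'b' @ 1: {5,6,8,13,14}
'b' @ 2: {1,2,3,4,10,11,12,15}  ✓accept
'b' @ 3: {5,6,8,13,14}
'c' @ 4: {}  — state set empty
rest 'de' ignored (set empty)
after full input: {}  (accept=1 not in)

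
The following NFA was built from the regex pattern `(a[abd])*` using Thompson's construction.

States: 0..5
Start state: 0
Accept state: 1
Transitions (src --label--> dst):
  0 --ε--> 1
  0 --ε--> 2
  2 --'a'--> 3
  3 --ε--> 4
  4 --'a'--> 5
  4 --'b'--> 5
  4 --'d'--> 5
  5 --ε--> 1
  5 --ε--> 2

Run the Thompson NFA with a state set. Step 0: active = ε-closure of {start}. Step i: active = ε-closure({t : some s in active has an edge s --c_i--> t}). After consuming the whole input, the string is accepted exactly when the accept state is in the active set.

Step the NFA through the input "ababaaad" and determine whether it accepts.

Answer: ACCEPT

Steps:
initial (ε-close {0}): {0,1,2}
'a' @ 1: {3,4}
'b' @ 2: {1,2,5}  [accepting]
'a' @ 3: {3,4}
'b' @ 4: {1,2,5}  [accepting]
'a' @ 5: {3,4}
'a' @ 6: {1,2,5}  [accepting]
'a' @ 7: {3,4}
'd' @ 8: {1,2,5}  [accepting]
end set {1,2,5} — state 1 in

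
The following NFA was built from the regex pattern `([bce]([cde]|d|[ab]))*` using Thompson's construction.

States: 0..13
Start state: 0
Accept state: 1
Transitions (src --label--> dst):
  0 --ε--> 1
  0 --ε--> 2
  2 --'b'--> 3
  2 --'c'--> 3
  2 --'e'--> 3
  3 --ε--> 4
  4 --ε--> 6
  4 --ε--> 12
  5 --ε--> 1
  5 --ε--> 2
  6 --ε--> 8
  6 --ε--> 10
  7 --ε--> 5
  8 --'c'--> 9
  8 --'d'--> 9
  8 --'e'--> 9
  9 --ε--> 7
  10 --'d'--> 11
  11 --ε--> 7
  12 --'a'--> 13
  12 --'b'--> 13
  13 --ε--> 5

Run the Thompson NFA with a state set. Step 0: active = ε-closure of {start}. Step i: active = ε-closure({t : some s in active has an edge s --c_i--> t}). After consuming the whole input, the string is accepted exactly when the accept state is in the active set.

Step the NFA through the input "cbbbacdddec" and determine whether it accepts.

S₀ = ε-closure({0}) = {0,1,2}
'c' @ 1: {3,4,6,8,10,12}
'b' @ 2: {1,2,5,13}  ✓accept
'b' @ 3: {3,4,6,8,10,12}
'b' @ 4: {1,2,5,13}  ✓accept
'a' @ 5: {}  — state set empty
rest 'cdddec' ignored (set empty)
final: {}; accept 1 not in set

Answer: REJECT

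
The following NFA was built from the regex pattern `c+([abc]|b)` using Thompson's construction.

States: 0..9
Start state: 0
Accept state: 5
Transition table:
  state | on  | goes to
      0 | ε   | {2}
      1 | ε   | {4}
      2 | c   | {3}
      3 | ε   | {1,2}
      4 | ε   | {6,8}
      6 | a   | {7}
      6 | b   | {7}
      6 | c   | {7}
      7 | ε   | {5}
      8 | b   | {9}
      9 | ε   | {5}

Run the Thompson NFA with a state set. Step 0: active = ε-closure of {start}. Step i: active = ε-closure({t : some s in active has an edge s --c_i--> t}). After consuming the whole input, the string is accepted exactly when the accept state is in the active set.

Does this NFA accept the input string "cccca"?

Answer: ACCEPT

Trace:
S₀ = ε-closure({0}) = {0,2}
'c' @ 1: {1,2,3,4,6,8}
'c' @ 2: {1,2,3,4,5,6,7,8}  [accepting]
'c' @ 3: {1,2,3,4,5,6,7,8}  [accepting]
'c' @ 4: {1,2,3,4,5,6,7,8}  [accepting]
'a' @ 5: {5,7}  [accepting]
final: {5,7}; accept 5 in set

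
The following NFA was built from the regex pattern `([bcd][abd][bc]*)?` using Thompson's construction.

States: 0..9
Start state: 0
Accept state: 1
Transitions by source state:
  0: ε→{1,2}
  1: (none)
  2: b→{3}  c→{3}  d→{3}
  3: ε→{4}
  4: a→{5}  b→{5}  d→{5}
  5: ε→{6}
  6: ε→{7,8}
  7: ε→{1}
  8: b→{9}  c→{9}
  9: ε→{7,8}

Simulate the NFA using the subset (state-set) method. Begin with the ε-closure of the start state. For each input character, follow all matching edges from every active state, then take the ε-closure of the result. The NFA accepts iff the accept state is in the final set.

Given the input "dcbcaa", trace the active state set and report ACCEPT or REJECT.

S₀ = ε-closure({0}) = {0,1,2}
'd' @ 1: {3,4}
'c' @ 2: {}  — no active states
rest 'bcaa' ignored (set empty)
final: {}; accept 1 not in set

Answer: REJECT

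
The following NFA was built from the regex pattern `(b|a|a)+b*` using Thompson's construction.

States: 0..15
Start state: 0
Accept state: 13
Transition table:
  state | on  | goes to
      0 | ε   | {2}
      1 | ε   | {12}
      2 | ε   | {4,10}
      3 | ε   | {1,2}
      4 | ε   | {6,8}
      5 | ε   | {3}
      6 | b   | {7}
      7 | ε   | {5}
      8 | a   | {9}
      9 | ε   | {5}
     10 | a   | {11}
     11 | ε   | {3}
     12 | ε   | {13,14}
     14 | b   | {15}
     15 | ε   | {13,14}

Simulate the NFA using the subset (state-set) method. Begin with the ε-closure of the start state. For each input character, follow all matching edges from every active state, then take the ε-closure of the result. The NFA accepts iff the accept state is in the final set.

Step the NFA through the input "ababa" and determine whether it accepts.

Answer: ACCEPT

Trace:
initial (ε-close {0}): {0,2,4,6,8,10}
'a' @ 1: {1,2,3,4,5,6,8,9,10,11,12,13,14}  (accept∈set)
'b' @ 2: {1,2,3,4,5,6,7,8,10,12,13,14,15}  (accept∈set)
'a' @ 3: {1,2,3,4,5,6,8,9,10,11,12,13,14}  (accept∈set)
'b' @ 4: {1,2,3,4,5,6,7,8,10,12,13,14,15}  (accept∈set)
'a' @ 5: {1,2,3,4,5,6,8,9,10,11,12,13,14}  (accept∈set)
final: {1,2,3,4,5,6,8,9,10,11,12,13,14}; accept 13 in set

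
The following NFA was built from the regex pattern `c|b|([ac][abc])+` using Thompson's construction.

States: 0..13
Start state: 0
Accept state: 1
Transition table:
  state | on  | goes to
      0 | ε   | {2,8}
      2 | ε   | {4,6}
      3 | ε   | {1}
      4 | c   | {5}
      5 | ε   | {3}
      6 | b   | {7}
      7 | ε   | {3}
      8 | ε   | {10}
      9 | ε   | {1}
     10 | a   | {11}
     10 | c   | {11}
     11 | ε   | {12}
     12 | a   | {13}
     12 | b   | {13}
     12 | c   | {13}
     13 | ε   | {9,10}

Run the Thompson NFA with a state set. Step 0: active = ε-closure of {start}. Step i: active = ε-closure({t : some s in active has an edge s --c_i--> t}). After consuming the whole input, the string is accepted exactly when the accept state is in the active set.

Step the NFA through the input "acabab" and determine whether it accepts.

Answer: ACCEPT

Derivation:
S₀ = ε-closure({0}) = {0,2,4,6,8,10}
'a' @ 1: {11,12}
'c' @ 2: {1,9,10,13}  (accept∈set)
'a' @ 3: {11,12}
'b' @ 4: {1,9,10,13}  (accept∈set)
'a' @ 5: {11,12}
'b' @ 6: {1,9,10,13}  (accept∈set)
end set {1,9,10,13} — state 1 in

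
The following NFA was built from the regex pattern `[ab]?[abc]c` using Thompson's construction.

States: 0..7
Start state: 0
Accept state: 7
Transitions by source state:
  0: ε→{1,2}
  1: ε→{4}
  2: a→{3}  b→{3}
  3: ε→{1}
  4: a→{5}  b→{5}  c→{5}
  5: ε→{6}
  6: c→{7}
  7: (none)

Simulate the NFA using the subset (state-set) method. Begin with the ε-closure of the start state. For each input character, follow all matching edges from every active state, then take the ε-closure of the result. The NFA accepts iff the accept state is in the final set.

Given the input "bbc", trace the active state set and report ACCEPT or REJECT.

start: ε-closure({0}) = {0,1,2,4}
'b' @ 1: {1,3,4,5,6}
'b' @ 2: {5,6}
'c' @ 3: {7}  [accepting]
end set {7} — state 7 in

Answer: ACCEPT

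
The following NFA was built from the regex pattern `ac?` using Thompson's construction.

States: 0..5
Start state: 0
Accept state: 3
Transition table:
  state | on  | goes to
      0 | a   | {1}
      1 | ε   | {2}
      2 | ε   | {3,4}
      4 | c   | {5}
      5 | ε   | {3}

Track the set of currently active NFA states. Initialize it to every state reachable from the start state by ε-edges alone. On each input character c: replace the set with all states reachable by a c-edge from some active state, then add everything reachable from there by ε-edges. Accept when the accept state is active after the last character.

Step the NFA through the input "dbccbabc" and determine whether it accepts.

Answer: REJECT

Trace:
initial (ε-close {0}): {0}
'd' @ 1: {}  — state set empty
rest 'bccbabc' ignored (set empty)
end set {} — state 3 not in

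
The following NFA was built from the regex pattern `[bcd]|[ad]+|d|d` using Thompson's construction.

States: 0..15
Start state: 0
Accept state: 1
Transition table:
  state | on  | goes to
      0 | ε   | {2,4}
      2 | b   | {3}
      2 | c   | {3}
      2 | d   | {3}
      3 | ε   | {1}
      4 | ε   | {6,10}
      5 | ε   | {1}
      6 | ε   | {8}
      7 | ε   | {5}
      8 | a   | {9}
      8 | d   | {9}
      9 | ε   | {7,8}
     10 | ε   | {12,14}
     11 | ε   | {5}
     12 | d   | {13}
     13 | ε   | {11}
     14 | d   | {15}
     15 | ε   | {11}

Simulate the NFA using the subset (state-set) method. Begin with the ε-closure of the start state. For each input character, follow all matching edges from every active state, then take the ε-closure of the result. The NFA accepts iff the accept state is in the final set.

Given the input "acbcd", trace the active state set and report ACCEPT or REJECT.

Answer: REJECT

Derivation:
start: ε-closure({0}) = {0,2,4,6,8,10,12,14}
'a' @ 1: {1,5,7,8,9}  (accept∈set)
'c' @ 2: {}  — dead — no transitions
rest 'bcd' ignored (set empty)
final: {}; accept 1 not in set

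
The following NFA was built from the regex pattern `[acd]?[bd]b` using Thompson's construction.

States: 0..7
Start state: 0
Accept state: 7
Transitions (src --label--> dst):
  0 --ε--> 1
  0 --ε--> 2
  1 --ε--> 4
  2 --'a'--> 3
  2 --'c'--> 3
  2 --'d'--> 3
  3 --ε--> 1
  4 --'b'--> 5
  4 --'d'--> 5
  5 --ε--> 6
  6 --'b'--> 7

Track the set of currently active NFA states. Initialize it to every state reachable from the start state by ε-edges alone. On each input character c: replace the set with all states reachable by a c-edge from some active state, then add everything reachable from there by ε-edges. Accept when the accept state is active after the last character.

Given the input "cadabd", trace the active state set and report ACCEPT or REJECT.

initial (ε-close {0}): {0,1,2,4}
'c' @ 1: {1,3,4}
'a' @ 2: {}  — dead — no transitions
rest 'dabd' ignored (set empty)
after full input: {}  (accept=7 not in)

Answer: REJECT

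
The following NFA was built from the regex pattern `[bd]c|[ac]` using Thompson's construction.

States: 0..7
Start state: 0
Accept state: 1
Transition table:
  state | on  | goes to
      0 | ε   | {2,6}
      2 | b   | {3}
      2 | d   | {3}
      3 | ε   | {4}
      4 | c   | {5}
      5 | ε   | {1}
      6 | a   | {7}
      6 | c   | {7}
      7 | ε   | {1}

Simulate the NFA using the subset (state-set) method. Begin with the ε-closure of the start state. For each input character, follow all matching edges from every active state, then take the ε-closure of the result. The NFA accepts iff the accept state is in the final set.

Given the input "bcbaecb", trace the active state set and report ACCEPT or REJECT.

S₀ = ε-closure({0}) = {0,2,6}
'b' @ 1: {3,4}
'c' @ 2: {1,5}  [accepting]
'b' @ 3: {}  — no active states
rest 'aecb' ignored (set empty)
after full input: {}  (accept=1 not in)

Answer: REJECT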